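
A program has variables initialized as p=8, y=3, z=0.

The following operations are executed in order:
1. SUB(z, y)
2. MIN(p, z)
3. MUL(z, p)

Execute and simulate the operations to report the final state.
{p: -3, y: 3, z: 9}

Step-by-step execution:
Initial: p=8, y=3, z=0
After step 1 (SUB(z, y)): p=8, y=3, z=-3
After step 2 (MIN(p, z)): p=-3, y=3, z=-3
After step 3 (MUL(z, p)): p=-3, y=3, z=9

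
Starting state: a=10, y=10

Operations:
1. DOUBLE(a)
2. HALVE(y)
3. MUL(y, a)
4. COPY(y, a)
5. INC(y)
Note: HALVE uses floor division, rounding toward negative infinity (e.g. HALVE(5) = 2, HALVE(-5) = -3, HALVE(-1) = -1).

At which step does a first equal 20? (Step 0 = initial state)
Step 1

Tracing a:
Initial: a = 10
After step 1: a = 20 ← first occurrence
After step 2: a = 20
After step 3: a = 20
After step 4: a = 20
After step 5: a = 20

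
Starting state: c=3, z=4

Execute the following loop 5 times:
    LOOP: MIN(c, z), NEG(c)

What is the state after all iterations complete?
c=-3, z=4

Iteration trace:
Start: c=3, z=4
After iteration 1: c=-3, z=4
After iteration 2: c=3, z=4
After iteration 3: c=-3, z=4
After iteration 4: c=3, z=4
After iteration 5: c=-3, z=4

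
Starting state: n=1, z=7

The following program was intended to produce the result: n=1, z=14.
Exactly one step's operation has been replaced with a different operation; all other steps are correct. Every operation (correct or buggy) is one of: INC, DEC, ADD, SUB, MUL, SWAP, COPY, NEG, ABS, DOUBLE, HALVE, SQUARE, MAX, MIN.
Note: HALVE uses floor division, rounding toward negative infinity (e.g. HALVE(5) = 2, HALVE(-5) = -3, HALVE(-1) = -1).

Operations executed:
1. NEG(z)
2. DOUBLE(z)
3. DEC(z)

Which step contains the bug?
Step 3

Trace with buggy code:
Initial: n=1, z=7
After step 1: n=1, z=-7
After step 2: n=1, z=-14
After step 3: n=1, z=-15
Actual final n=1, z=-15 ≠ expected n=1, z=14.
Step 3 is the only position where a single-operation replacement can produce the expected result.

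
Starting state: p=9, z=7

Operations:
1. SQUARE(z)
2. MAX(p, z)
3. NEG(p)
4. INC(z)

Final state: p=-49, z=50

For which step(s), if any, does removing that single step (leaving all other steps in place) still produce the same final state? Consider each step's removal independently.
None - removing any single step changes the final result

Testing removal of each single step:
Without step 1: final = p=-9, z=8 (different)
Without step 2: final = p=-9, z=50 (different)
Without step 3: final = p=49, z=50 (different)
Without step 4: final = p=-49, z=49 (different)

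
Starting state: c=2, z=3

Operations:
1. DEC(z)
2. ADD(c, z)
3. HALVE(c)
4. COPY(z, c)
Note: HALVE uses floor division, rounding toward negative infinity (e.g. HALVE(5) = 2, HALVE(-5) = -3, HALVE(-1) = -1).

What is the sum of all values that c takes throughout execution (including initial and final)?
12

Values of c at each step:
Initial: c = 2
After step 1: c = 2
After step 2: c = 4
After step 3: c = 2
After step 4: c = 2
Sum = 2 + 2 + 4 + 2 + 2 = 12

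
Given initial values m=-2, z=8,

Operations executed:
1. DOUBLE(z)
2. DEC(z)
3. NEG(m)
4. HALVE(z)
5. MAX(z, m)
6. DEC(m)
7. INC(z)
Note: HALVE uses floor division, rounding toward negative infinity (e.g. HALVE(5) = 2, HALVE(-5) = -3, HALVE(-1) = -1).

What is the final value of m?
m = 1

Tracing execution:
Step 1: DOUBLE(z) → m = -2
Step 2: DEC(z) → m = -2
Step 3: NEG(m) → m = 2
Step 4: HALVE(z) → m = 2
Step 5: MAX(z, m) → m = 2
Step 6: DEC(m) → m = 1
Step 7: INC(z) → m = 1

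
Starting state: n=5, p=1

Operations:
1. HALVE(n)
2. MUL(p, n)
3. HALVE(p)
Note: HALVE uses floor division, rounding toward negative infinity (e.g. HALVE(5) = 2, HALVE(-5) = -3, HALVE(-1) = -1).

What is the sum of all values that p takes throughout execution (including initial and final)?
5

Values of p at each step:
Initial: p = 1
After step 1: p = 1
After step 2: p = 2
After step 3: p = 1
Sum = 1 + 1 + 2 + 1 = 5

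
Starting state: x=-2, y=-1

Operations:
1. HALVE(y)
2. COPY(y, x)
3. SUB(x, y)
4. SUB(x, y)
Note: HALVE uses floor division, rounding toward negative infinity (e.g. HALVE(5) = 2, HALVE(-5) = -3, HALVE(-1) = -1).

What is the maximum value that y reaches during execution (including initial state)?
-1

Values of y at each step:
Initial: y = -1 ← maximum
After step 1: y = -1
After step 2: y = -2
After step 3: y = -2
After step 4: y = -2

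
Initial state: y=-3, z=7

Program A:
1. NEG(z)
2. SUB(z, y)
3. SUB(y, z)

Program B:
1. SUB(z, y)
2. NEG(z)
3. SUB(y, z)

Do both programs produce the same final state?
No

Program A final state: y=1, z=-4
Program B final state: y=7, z=-10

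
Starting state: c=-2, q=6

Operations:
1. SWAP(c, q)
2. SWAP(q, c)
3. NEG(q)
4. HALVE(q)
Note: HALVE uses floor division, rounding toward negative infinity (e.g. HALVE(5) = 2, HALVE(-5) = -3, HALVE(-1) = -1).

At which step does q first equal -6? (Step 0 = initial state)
Step 3

Tracing q:
Initial: q = 6
After step 1: q = -2
After step 2: q = 6
After step 3: q = -6 ← first occurrence
After step 4: q = -3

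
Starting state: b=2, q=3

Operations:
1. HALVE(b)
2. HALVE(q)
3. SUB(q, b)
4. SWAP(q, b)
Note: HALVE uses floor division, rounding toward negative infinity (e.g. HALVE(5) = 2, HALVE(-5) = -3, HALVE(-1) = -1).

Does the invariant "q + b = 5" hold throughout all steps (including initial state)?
No, violated after step 1

The invariant is violated after step 1.

State at each step:
Initial: b=2, q=3
After step 1: b=1, q=3
After step 2: b=1, q=1
After step 3: b=1, q=0
After step 4: b=0, q=1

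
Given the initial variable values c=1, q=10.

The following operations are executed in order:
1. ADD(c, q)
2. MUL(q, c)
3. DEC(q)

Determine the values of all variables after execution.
{c: 11, q: 109}

Step-by-step execution:
Initial: c=1, q=10
After step 1 (ADD(c, q)): c=11, q=10
After step 2 (MUL(q, c)): c=11, q=110
After step 3 (DEC(q)): c=11, q=109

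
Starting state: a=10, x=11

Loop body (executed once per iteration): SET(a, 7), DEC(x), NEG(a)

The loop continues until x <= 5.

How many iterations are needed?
6

Tracing iterations:
Initial: a=10, x=11
After iteration 1: a=-7, x=10
After iteration 2: a=-7, x=9
After iteration 3: a=-7, x=8
After iteration 4: a=-7, x=7
After iteration 5: a=-7, x=6
After iteration 6: a=-7, x=5
x <= 5 now holds, so the loop exits after 6 iterations.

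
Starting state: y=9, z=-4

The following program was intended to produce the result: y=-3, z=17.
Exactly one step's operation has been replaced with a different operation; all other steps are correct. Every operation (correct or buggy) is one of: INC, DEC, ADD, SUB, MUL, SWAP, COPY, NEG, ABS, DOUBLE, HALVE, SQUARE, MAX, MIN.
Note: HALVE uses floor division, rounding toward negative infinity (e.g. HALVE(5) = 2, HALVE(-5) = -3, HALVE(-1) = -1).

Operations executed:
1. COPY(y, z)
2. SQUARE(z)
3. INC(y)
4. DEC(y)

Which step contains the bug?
Step 4

Trace with buggy code:
Initial: y=9, z=-4
After step 1: y=-4, z=-4
After step 2: y=-4, z=16
After step 3: y=-3, z=16
After step 4: y=-4, z=16
Actual final y=-4, z=16 ≠ expected y=-3, z=17.
Step 4 is the only position where a single-operation replacement can produce the expected result.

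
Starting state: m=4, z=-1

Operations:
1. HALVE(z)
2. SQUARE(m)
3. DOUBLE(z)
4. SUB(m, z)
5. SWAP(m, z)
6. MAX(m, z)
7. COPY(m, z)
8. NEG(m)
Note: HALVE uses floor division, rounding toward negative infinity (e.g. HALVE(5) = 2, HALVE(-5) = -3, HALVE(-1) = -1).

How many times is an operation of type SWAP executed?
1

Counting SWAP operations:
Step 5: SWAP(m, z) ← SWAP
Total: 1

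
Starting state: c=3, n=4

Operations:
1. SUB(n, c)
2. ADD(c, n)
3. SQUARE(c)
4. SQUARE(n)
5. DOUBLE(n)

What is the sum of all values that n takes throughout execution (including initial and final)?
10

Values of n at each step:
Initial: n = 4
After step 1: n = 1
After step 2: n = 1
After step 3: n = 1
After step 4: n = 1
After step 5: n = 2
Sum = 4 + 1 + 1 + 1 + 1 + 2 = 10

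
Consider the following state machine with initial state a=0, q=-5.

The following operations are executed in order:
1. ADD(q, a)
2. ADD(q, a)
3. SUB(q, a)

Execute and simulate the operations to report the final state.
{a: 0, q: -5}

Step-by-step execution:
Initial: a=0, q=-5
After step 1 (ADD(q, a)): a=0, q=-5
After step 2 (ADD(q, a)): a=0, q=-5
After step 3 (SUB(q, a)): a=0, q=-5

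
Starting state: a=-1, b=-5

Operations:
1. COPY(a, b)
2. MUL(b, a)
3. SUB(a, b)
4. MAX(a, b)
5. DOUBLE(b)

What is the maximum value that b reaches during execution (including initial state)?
50

Values of b at each step:
Initial: b = -5
After step 1: b = -5
After step 2: b = 25
After step 3: b = 25
After step 4: b = 25
After step 5: b = 50 ← maximum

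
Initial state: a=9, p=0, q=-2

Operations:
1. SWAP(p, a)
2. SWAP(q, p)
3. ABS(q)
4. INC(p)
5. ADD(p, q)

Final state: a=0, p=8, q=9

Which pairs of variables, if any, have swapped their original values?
None

Comparing initial and final values:
a: 9 → 0
p: 0 → 8
q: -2 → 9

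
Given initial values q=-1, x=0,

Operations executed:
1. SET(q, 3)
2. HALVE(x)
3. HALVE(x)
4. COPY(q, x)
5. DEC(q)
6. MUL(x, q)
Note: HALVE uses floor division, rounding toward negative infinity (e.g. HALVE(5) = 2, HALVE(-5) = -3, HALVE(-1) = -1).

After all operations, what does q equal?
q = -1

Tracing execution:
Step 1: SET(q, 3) → q = 3
Step 2: HALVE(x) → q = 3
Step 3: HALVE(x) → q = 3
Step 4: COPY(q, x) → q = 0
Step 5: DEC(q) → q = -1
Step 6: MUL(x, q) → q = -1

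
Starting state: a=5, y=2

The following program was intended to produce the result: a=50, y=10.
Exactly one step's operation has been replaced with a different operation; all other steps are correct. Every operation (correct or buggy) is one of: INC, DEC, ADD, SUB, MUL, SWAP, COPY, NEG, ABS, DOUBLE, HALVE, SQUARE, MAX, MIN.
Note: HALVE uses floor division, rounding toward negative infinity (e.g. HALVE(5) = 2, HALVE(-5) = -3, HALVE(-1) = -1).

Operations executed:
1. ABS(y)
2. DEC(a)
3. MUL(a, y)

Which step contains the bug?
Step 2

Trace with buggy code:
Initial: a=5, y=2
After step 1: a=5, y=2
After step 2: a=4, y=2
After step 3: a=8, y=2
Actual final a=8, y=2 ≠ expected a=50, y=10.
Step 2 is the only position where a single-operation replacement can produce the expected result.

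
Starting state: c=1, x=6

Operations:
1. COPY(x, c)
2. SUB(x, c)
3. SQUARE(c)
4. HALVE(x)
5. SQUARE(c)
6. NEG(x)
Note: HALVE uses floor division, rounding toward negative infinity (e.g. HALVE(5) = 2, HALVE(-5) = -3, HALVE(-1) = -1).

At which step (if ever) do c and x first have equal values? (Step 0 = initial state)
Step 1

c and x first become equal after step 1.

Comparing values at each step:
Initial: c=1, x=6
After step 1: c=1, x=1 ← equal!
After step 2: c=1, x=0
After step 3: c=1, x=0
After step 4: c=1, x=0
After step 5: c=1, x=0
After step 6: c=1, x=0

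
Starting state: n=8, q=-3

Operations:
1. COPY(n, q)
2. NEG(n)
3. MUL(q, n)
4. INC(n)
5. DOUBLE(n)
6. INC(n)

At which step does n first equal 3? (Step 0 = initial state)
Step 2

Tracing n:
Initial: n = 8
After step 1: n = -3
After step 2: n = 3 ← first occurrence
After step 3: n = 3
After step 4: n = 4
After step 5: n = 8
After step 6: n = 9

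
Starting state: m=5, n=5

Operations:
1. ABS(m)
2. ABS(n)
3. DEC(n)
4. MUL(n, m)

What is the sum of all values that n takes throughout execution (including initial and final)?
39

Values of n at each step:
Initial: n = 5
After step 1: n = 5
After step 2: n = 5
After step 3: n = 4
After step 4: n = 20
Sum = 5 + 5 + 5 + 4 + 20 = 39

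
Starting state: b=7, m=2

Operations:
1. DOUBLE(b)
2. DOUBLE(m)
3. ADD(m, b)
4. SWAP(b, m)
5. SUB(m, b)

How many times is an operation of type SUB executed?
1

Counting SUB operations:
Step 5: SUB(m, b) ← SUB
Total: 1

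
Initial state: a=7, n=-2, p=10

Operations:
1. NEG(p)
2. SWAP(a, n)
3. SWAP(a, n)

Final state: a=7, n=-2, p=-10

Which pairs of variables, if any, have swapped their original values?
None

Comparing initial and final values:
a: 7 → 7
n: -2 → -2
p: 10 → -10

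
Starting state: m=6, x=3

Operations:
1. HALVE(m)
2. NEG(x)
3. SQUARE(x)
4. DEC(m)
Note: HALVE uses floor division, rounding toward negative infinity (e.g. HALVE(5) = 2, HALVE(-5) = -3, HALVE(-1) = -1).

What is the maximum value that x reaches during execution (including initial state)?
9

Values of x at each step:
Initial: x = 3
After step 1: x = 3
After step 2: x = -3
After step 3: x = 9 ← maximum
After step 4: x = 9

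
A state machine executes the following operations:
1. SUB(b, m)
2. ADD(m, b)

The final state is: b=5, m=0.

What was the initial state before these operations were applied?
b=0, m=-5

Working backwards:
Final state: b=5, m=0
Before step 2 (ADD(m, b)): b=5, m=-5
Before step 1 (SUB(b, m)): b=0, m=-5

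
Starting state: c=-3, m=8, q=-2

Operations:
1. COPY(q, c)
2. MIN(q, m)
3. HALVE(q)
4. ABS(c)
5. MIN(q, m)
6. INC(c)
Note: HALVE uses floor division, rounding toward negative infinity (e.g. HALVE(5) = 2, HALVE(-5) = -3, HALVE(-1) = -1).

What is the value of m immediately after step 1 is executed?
m = 8

Tracing m through execution:
Initial: m = 8
After step 1 (COPY(q, c)): m = 8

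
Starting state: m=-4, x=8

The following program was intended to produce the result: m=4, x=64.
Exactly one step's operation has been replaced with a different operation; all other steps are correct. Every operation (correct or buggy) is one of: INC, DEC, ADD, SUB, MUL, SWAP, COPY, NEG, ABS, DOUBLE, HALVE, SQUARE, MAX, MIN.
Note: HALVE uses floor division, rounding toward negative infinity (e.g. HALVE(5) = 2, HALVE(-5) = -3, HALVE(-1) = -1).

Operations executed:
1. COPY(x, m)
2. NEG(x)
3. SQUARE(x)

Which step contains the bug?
Step 1

Trace with buggy code:
Initial: m=-4, x=8
After step 1: m=-4, x=-4
After step 2: m=-4, x=4
After step 3: m=-4, x=16
Actual final m=-4, x=16 ≠ expected m=4, x=64.
Step 1 is the only position where a single-operation replacement can produce the expected result.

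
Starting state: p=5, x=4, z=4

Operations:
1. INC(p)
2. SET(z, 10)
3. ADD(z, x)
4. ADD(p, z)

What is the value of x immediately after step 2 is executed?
x = 4

Tracing x through execution:
Initial: x = 4
After step 1 (INC(p)): x = 4
After step 2 (SET(z, 10)): x = 4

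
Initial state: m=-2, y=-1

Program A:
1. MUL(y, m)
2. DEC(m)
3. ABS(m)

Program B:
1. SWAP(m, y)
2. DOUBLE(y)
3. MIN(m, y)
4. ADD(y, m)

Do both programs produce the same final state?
No

Program A final state: m=3, y=2
Program B final state: m=-4, y=-8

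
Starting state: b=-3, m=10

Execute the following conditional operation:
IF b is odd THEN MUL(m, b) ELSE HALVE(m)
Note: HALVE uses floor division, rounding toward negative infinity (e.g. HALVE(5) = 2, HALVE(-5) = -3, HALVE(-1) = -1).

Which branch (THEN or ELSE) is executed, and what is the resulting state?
Branch: THEN, Final state: b=-3, m=-30

Evaluating condition: b is odd
Condition is True, so THEN branch executes
After MUL(m, b): b=-3, m=-30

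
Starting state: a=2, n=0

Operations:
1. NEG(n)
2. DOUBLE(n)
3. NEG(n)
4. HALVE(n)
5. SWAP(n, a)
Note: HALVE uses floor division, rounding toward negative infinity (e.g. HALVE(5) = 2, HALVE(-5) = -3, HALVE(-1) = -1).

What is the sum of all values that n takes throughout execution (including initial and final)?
2

Values of n at each step:
Initial: n = 0
After step 1: n = 0
After step 2: n = 0
After step 3: n = 0
After step 4: n = 0
After step 5: n = 2
Sum = 0 + 0 + 0 + 0 + 0 + 2 = 2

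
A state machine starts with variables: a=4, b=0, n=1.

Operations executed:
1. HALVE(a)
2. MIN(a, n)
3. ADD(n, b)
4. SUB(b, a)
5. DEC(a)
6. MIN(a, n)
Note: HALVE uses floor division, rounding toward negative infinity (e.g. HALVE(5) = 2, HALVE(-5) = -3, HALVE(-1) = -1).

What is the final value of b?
b = -1

Tracing execution:
Step 1: HALVE(a) → b = 0
Step 2: MIN(a, n) → b = 0
Step 3: ADD(n, b) → b = 0
Step 4: SUB(b, a) → b = -1
Step 5: DEC(a) → b = -1
Step 6: MIN(a, n) → b = -1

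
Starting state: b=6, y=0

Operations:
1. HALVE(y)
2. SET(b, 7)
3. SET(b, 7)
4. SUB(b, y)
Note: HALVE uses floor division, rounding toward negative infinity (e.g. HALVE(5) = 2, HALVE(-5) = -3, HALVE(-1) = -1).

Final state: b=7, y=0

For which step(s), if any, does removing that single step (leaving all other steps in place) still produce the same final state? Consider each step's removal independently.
Step(s) 1, 2, 3, 4

Testing removal of each single step:
Without step 1: final = b=7, y=0 (same)
Without step 2: final = b=7, y=0 (same)
Without step 3: final = b=7, y=0 (same)
Without step 4: final = b=7, y=0 (same)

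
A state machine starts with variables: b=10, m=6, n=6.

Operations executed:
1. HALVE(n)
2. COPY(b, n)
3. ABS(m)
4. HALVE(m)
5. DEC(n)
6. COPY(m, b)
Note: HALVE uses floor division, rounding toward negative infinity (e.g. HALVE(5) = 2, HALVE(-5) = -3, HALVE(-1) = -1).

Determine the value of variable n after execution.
n = 2

Tracing execution:
Step 1: HALVE(n) → n = 3
Step 2: COPY(b, n) → n = 3
Step 3: ABS(m) → n = 3
Step 4: HALVE(m) → n = 3
Step 5: DEC(n) → n = 2
Step 6: COPY(m, b) → n = 2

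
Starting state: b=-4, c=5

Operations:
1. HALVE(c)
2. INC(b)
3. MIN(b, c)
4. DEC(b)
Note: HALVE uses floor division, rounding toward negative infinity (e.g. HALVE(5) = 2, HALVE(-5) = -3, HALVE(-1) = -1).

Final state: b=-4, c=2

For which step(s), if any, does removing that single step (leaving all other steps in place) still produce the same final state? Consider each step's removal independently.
Step(s) 3

Testing removal of each single step:
Without step 1: final = b=-4, c=5 (different)
Without step 2: final = b=-5, c=2 (different)
Without step 3: final = b=-4, c=2 (same)
Without step 4: final = b=-3, c=2 (different)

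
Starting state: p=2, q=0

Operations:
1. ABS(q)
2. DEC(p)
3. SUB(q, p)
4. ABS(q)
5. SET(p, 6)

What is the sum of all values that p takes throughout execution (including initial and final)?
13

Values of p at each step:
Initial: p = 2
After step 1: p = 2
After step 2: p = 1
After step 3: p = 1
After step 4: p = 1
After step 5: p = 6
Sum = 2 + 2 + 1 + 1 + 1 + 6 = 13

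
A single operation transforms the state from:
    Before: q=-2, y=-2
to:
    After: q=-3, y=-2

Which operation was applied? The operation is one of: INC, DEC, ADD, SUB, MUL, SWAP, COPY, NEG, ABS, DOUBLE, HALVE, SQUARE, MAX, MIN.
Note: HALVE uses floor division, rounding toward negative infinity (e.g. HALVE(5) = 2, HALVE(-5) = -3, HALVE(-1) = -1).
DEC(q)

Analyzing the change:
Before: q=-2, y=-2
After: q=-3, y=-2
Variable q changed from -2 to -3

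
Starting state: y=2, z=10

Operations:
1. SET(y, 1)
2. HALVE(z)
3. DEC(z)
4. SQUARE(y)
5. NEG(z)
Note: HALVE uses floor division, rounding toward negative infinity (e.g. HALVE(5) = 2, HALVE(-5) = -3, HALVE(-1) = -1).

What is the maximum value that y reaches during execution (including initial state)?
2

Values of y at each step:
Initial: y = 2 ← maximum
After step 1: y = 1
After step 2: y = 1
After step 3: y = 1
After step 4: y = 1
After step 5: y = 1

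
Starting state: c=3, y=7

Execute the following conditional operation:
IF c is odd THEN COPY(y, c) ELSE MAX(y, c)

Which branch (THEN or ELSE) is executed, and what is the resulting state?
Branch: THEN, Final state: c=3, y=3

Evaluating condition: c is odd
Condition is True, so THEN branch executes
After COPY(y, c): c=3, y=3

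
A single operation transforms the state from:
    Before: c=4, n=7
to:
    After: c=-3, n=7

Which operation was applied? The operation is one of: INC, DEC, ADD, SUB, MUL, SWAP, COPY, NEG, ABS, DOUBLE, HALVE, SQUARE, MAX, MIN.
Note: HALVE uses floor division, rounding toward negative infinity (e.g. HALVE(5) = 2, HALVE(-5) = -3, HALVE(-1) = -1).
SUB(c, n)

Analyzing the change:
Before: c=4, n=7
After: c=-3, n=7
Variable c changed from 4 to -3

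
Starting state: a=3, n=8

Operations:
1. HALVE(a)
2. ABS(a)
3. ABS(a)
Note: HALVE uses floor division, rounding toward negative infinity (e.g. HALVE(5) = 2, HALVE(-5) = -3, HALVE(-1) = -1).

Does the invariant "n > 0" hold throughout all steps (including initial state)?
Yes

The invariant holds at every step.

State at each step:
Initial: a=3, n=8
After step 1: a=1, n=8
After step 2: a=1, n=8
After step 3: a=1, n=8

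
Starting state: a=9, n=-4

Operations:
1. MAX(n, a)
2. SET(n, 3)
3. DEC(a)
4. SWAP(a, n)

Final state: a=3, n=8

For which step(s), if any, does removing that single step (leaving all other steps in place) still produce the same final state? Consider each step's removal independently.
Step(s) 1

Testing removal of each single step:
Without step 1: final = a=3, n=8 (same)
Without step 2: final = a=9, n=8 (different)
Without step 3: final = a=3, n=9 (different)
Without step 4: final = a=8, n=3 (different)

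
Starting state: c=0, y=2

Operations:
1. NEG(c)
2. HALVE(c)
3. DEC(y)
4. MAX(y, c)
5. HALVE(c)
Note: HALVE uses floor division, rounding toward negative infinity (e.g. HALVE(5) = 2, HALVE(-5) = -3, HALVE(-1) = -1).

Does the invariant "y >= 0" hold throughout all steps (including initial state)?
Yes

The invariant holds at every step.

State at each step:
Initial: c=0, y=2
After step 1: c=0, y=2
After step 2: c=0, y=2
After step 3: c=0, y=1
After step 4: c=0, y=1
After step 5: c=0, y=1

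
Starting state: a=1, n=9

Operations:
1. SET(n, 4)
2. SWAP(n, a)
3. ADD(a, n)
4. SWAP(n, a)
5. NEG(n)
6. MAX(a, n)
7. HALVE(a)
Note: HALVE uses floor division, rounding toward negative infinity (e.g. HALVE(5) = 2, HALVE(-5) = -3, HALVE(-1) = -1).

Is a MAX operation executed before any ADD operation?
No

First MAX: step 6
First ADD: step 3
Since 6 > 3, ADD comes first.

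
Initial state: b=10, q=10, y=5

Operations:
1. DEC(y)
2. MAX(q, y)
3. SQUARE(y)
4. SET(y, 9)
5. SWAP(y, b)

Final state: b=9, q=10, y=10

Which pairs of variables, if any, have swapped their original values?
None

Comparing initial and final values:
y: 5 → 10
q: 10 → 10
b: 10 → 9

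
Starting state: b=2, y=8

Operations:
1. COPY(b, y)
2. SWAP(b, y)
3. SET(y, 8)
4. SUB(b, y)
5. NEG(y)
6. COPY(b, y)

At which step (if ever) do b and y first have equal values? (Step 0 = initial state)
Step 1

b and y first become equal after step 1.

Comparing values at each step:
Initial: b=2, y=8
After step 1: b=8, y=8 ← equal!
After step 2: b=8, y=8 ← equal!
After step 3: b=8, y=8 ← equal!
After step 4: b=0, y=8
After step 5: b=0, y=-8
After step 6: b=-8, y=-8 ← equal!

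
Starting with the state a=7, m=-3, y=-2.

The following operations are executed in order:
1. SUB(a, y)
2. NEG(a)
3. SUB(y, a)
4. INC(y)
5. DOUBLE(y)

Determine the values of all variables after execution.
{a: -9, m: -3, y: 16}

Step-by-step execution:
Initial: a=7, m=-3, y=-2
After step 1 (SUB(a, y)): a=9, m=-3, y=-2
After step 2 (NEG(a)): a=-9, m=-3, y=-2
After step 3 (SUB(y, a)): a=-9, m=-3, y=7
After step 4 (INC(y)): a=-9, m=-3, y=8
After step 5 (DOUBLE(y)): a=-9, m=-3, y=16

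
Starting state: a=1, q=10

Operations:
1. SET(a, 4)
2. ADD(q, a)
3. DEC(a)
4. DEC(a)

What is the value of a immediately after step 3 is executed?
a = 3

Tracing a through execution:
Initial: a = 1
After step 1 (SET(a, 4)): a = 4
After step 2 (ADD(q, a)): a = 4
After step 3 (DEC(a)): a = 3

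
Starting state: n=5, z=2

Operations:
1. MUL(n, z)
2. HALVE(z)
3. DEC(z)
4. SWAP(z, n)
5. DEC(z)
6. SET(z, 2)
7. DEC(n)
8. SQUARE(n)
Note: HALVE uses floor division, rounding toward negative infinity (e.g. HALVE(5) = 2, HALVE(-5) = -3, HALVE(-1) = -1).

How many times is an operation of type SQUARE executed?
1

Counting SQUARE operations:
Step 8: SQUARE(n) ← SQUARE
Total: 1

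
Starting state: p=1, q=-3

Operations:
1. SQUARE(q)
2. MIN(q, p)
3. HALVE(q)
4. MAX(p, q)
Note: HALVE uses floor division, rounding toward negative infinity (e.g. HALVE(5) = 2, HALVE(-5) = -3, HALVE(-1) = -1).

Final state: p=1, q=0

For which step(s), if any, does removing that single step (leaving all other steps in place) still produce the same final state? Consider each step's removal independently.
Step(s) 4

Testing removal of each single step:
Without step 1: final = p=1, q=-2 (different)
Without step 2: final = p=4, q=4 (different)
Without step 3: final = p=1, q=1 (different)
Without step 4: final = p=1, q=0 (same)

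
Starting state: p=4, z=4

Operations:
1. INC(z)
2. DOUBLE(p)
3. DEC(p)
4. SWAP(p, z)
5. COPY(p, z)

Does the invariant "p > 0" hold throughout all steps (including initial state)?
Yes

The invariant holds at every step.

State at each step:
Initial: p=4, z=4
After step 1: p=4, z=5
After step 2: p=8, z=5
After step 3: p=7, z=5
After step 4: p=5, z=7
After step 5: p=7, z=7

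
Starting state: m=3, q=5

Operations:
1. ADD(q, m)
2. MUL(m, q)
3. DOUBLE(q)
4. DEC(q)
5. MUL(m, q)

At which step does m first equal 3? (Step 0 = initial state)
Step 0

Tracing m:
Initial: m = 3 ← first occurrence
After step 1: m = 3
After step 2: m = 24
After step 3: m = 24
After step 4: m = 24
After step 5: m = 360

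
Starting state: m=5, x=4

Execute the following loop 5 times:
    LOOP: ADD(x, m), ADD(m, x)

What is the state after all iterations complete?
m=665, x=411

Iteration trace:
Start: m=5, x=4
After iteration 1: m=14, x=9
After iteration 2: m=37, x=23
After iteration 3: m=97, x=60
After iteration 4: m=254, x=157
After iteration 5: m=665, x=411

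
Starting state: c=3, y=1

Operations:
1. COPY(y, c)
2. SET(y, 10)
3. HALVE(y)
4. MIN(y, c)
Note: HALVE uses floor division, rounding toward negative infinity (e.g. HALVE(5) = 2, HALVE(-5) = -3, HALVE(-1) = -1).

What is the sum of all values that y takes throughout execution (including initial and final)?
22

Values of y at each step:
Initial: y = 1
After step 1: y = 3
After step 2: y = 10
After step 3: y = 5
After step 4: y = 3
Sum = 1 + 3 + 10 + 5 + 3 = 22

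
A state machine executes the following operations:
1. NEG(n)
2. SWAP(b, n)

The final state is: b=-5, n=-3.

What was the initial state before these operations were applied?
b=-3, n=5

Working backwards:
Final state: b=-5, n=-3
Before step 2 (SWAP(b, n)): b=-3, n=-5
Before step 1 (NEG(n)): b=-3, n=5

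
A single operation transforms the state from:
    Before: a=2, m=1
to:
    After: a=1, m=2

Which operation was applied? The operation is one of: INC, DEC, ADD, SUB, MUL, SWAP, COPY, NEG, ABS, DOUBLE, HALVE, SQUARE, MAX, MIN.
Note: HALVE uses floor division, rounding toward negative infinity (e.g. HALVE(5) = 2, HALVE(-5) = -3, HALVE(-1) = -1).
SWAP(a, m)

Analyzing the change:
Before: a=2, m=1
After: a=1, m=2
Variable a changed from 2 to 1
Variable m changed from 1 to 2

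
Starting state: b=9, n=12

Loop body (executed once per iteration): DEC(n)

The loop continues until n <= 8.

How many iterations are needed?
4

Tracing iterations:
Initial: b=9, n=12
After iteration 1: b=9, n=11
After iteration 2: b=9, n=10
After iteration 3: b=9, n=9
After iteration 4: b=9, n=8
n <= 8 now holds, so the loop exits after 4 iterations.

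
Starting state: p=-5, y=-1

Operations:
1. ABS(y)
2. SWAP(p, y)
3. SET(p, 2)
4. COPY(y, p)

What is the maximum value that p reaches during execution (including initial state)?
2

Values of p at each step:
Initial: p = -5
After step 1: p = -5
After step 2: p = 1
After step 3: p = 2 ← maximum
After step 4: p = 2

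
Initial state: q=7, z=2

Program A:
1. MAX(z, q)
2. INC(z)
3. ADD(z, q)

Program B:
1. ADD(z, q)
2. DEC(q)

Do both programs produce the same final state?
No

Program A final state: q=7, z=15
Program B final state: q=6, z=9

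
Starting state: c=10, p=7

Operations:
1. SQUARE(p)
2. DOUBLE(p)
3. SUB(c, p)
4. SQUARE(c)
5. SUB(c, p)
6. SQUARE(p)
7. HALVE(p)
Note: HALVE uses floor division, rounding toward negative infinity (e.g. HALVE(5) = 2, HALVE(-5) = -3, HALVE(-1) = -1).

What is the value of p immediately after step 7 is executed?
p = 4802

Tracing p through execution:
Initial: p = 7
After step 1 (SQUARE(p)): p = 49
After step 2 (DOUBLE(p)): p = 98
After step 3 (SUB(c, p)): p = 98
After step 4 (SQUARE(c)): p = 98
After step 5 (SUB(c, p)): p = 98
After step 6 (SQUARE(p)): p = 9604
After step 7 (HALVE(p)): p = 4802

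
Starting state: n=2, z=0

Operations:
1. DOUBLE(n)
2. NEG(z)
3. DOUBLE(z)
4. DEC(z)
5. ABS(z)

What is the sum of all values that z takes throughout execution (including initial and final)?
0

Values of z at each step:
Initial: z = 0
After step 1: z = 0
After step 2: z = 0
After step 3: z = 0
After step 4: z = -1
After step 5: z = 1
Sum = 0 + 0 + 0 + 0 + -1 + 1 = 0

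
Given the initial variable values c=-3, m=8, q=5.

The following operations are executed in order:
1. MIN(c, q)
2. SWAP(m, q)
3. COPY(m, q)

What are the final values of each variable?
{c: -3, m: 8, q: 8}

Step-by-step execution:
Initial: c=-3, m=8, q=5
After step 1 (MIN(c, q)): c=-3, m=8, q=5
After step 2 (SWAP(m, q)): c=-3, m=5, q=8
After step 3 (COPY(m, q)): c=-3, m=8, q=8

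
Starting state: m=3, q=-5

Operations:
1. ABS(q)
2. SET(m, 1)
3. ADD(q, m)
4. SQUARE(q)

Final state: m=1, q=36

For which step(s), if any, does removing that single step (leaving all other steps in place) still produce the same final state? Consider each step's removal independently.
None - removing any single step changes the final result

Testing removal of each single step:
Without step 1: final = m=1, q=16 (different)
Without step 2: final = m=3, q=64 (different)
Without step 3: final = m=1, q=25 (different)
Without step 4: final = m=1, q=6 (different)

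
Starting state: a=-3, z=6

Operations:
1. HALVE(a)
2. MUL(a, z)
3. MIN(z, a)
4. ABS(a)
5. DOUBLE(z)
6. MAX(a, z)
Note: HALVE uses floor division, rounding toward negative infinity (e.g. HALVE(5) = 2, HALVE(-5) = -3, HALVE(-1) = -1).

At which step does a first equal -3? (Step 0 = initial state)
Step 0

Tracing a:
Initial: a = -3 ← first occurrence
After step 1: a = -2
After step 2: a = -12
After step 3: a = -12
After step 4: a = 12
After step 5: a = 12
After step 6: a = 12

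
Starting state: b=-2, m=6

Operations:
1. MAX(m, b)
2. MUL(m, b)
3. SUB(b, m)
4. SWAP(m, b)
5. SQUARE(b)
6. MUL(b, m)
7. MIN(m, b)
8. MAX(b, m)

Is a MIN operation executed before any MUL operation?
No

First MIN: step 7
First MUL: step 2
Since 7 > 2, MUL comes first.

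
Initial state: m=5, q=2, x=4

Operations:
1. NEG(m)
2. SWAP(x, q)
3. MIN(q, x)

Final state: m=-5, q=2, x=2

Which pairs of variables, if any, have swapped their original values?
None

Comparing initial and final values:
m: 5 → -5
x: 4 → 2
q: 2 → 2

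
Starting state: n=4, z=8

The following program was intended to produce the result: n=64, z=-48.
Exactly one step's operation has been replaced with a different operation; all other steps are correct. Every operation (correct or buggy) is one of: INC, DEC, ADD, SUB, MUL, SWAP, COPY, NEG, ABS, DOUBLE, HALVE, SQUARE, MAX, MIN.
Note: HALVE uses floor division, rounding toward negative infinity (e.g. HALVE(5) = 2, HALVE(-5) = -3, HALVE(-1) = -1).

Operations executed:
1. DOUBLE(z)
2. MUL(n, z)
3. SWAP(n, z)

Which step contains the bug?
Step 3

Trace with buggy code:
Initial: n=4, z=8
After step 1: n=4, z=16
After step 2: n=64, z=16
After step 3: n=16, z=64
Actual final n=16, z=64 ≠ expected n=64, z=-48.
Step 3 is the only position where a single-operation replacement can produce the expected result.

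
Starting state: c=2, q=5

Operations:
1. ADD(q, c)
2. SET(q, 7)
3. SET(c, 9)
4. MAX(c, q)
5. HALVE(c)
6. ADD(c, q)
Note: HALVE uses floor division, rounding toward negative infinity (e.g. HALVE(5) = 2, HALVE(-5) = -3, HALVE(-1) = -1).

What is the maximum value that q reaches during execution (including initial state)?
7

Values of q at each step:
Initial: q = 5
After step 1: q = 7 ← maximum
After step 2: q = 7
After step 3: q = 7
After step 4: q = 7
After step 5: q = 7
After step 6: q = 7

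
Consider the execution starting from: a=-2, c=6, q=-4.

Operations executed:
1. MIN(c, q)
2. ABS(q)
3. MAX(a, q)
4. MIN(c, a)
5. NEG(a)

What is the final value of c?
c = -4

Tracing execution:
Step 1: MIN(c, q) → c = -4
Step 2: ABS(q) → c = -4
Step 3: MAX(a, q) → c = -4
Step 4: MIN(c, a) → c = -4
Step 5: NEG(a) → c = -4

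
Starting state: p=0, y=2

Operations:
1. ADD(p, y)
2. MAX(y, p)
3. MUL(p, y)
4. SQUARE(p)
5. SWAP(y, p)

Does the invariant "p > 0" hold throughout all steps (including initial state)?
No, violated at the initial state

The invariant is violated at the initial state (step 0).

State at each step:
Initial: p=0, y=2
After step 1: p=2, y=2
After step 2: p=2, y=2
After step 3: p=4, y=2
After step 4: p=16, y=2
After step 5: p=2, y=16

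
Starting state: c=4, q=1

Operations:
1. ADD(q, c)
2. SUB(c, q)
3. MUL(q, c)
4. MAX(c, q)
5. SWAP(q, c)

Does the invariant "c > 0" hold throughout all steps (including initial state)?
No, violated after step 2

The invariant is violated after step 2.

State at each step:
Initial: c=4, q=1
After step 1: c=4, q=5
After step 2: c=-1, q=5
After step 3: c=-1, q=-5
After step 4: c=-1, q=-5
After step 5: c=-5, q=-1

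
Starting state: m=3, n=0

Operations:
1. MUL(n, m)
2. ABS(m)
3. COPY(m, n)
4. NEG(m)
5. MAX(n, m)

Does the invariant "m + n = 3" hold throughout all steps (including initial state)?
No, violated after step 3

The invariant is violated after step 3.

State at each step:
Initial: m=3, n=0
After step 1: m=3, n=0
After step 2: m=3, n=0
After step 3: m=0, n=0
After step 4: m=0, n=0
After step 5: m=0, n=0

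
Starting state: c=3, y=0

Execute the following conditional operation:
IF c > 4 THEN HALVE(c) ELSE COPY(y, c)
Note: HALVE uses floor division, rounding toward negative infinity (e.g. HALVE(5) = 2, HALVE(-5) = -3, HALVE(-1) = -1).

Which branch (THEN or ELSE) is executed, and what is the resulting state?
Branch: ELSE, Final state: c=3, y=3

Evaluating condition: c > 4
c = 3
Condition is False, so ELSE branch executes
After COPY(y, c): c=3, y=3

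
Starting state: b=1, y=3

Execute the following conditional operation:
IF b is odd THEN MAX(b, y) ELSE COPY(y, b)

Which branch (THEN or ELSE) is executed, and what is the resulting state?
Branch: THEN, Final state: b=3, y=3

Evaluating condition: b is odd
Condition is True, so THEN branch executes
After MAX(b, y): b=3, y=3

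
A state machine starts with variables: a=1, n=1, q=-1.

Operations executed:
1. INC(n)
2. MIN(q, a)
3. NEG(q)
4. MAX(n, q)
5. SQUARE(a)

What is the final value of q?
q = 1

Tracing execution:
Step 1: INC(n) → q = -1
Step 2: MIN(q, a) → q = -1
Step 3: NEG(q) → q = 1
Step 4: MAX(n, q) → q = 1
Step 5: SQUARE(a) → q = 1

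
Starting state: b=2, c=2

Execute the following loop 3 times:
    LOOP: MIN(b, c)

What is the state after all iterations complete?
b=2, c=2

Iteration trace:
Start: b=2, c=2
After iteration 1: b=2, c=2
After iteration 2: b=2, c=2
After iteration 3: b=2, c=2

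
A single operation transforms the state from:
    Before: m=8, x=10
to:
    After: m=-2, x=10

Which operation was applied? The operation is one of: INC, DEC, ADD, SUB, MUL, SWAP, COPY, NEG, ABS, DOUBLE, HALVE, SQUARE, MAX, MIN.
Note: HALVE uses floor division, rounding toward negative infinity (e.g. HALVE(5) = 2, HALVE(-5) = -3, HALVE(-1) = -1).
SUB(m, x)

Analyzing the change:
Before: m=8, x=10
After: m=-2, x=10
Variable m changed from 8 to -2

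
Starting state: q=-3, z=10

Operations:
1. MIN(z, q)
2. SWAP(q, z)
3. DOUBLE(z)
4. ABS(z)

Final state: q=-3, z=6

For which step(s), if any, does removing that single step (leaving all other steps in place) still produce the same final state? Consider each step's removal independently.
Step(s) 2

Testing removal of each single step:
Without step 1: final = q=10, z=6 (different)
Without step 2: final = q=-3, z=6 (same)
Without step 3: final = q=-3, z=3 (different)
Without step 4: final = q=-3, z=-6 (different)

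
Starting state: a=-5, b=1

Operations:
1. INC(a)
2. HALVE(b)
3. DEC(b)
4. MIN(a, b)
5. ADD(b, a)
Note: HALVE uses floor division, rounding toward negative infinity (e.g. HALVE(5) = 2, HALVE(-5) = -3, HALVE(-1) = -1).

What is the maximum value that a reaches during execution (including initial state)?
-4

Values of a at each step:
Initial: a = -5
After step 1: a = -4 ← maximum
After step 2: a = -4
After step 3: a = -4
After step 4: a = -4
After step 5: a = -4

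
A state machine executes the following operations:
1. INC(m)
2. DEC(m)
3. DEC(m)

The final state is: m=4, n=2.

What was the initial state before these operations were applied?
m=5, n=2

Working backwards:
Final state: m=4, n=2
Before step 3 (DEC(m)): m=5, n=2
Before step 2 (DEC(m)): m=6, n=2
Before step 1 (INC(m)): m=5, n=2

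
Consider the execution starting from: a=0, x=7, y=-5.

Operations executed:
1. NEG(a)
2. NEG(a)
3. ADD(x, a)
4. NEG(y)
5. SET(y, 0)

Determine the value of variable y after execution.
y = 0

Tracing execution:
Step 1: NEG(a) → y = -5
Step 2: NEG(a) → y = -5
Step 3: ADD(x, a) → y = -5
Step 4: NEG(y) → y = 5
Step 5: SET(y, 0) → y = 0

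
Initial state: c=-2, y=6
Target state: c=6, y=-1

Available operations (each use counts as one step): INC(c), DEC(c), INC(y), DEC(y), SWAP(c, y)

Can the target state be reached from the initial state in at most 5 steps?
Yes

Path (2 steps): INC(c) → SWAP(c, y)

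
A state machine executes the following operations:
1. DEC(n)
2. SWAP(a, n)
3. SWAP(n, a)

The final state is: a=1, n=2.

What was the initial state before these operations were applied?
a=1, n=3

Working backwards:
Final state: a=1, n=2
Before step 3 (SWAP(n, a)): a=2, n=1
Before step 2 (SWAP(a, n)): a=1, n=2
Before step 1 (DEC(n)): a=1, n=3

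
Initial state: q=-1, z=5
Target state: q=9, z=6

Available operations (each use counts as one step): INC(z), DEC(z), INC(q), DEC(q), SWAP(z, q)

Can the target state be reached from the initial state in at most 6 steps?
No

The target state cannot be reached within 6 steps.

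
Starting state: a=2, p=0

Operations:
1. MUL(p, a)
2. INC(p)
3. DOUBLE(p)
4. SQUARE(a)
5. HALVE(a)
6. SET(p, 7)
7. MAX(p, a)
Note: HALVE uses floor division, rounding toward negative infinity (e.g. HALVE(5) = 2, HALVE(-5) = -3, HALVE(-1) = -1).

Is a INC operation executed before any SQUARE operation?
Yes

First INC: step 2
First SQUARE: step 4
Since 2 < 4, INC comes first.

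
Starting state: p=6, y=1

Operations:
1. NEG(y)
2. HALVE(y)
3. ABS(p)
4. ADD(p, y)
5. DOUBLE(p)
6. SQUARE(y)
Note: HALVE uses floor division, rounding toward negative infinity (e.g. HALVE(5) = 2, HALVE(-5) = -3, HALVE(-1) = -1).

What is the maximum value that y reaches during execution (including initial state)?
1

Values of y at each step:
Initial: y = 1 ← maximum
After step 1: y = -1
After step 2: y = -1
After step 3: y = -1
After step 4: y = -1
After step 5: y = -1
After step 6: y = 1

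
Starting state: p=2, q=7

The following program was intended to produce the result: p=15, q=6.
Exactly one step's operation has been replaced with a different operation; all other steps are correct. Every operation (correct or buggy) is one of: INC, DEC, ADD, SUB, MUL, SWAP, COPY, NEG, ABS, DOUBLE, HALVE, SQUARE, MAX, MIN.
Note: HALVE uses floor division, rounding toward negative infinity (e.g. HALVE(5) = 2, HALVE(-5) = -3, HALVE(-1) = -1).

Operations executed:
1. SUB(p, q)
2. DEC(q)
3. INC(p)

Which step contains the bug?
Step 1

Trace with buggy code:
Initial: p=2, q=7
After step 1: p=-5, q=7
After step 2: p=-5, q=6
After step 3: p=-4, q=6
Actual final p=-4, q=6 ≠ expected p=15, q=6.
Step 1 is the only position where a single-operation replacement can produce the expected result.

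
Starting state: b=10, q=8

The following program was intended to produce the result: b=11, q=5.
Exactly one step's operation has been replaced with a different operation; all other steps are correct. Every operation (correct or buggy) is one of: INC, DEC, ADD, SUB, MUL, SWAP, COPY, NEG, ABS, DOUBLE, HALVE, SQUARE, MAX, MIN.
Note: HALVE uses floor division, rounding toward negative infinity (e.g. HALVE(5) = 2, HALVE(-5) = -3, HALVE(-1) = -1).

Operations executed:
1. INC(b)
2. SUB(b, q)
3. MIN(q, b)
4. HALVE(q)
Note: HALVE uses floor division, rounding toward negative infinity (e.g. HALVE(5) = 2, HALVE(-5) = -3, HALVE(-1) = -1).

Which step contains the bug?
Step 2

Trace with buggy code:
Initial: b=10, q=8
After step 1: b=11, q=8
After step 2: b=3, q=8
After step 3: b=3, q=3
After step 4: b=3, q=1
Actual final b=3, q=1 ≠ expected b=11, q=5.
Step 2 is the only position where a single-operation replacement can produce the expected result.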